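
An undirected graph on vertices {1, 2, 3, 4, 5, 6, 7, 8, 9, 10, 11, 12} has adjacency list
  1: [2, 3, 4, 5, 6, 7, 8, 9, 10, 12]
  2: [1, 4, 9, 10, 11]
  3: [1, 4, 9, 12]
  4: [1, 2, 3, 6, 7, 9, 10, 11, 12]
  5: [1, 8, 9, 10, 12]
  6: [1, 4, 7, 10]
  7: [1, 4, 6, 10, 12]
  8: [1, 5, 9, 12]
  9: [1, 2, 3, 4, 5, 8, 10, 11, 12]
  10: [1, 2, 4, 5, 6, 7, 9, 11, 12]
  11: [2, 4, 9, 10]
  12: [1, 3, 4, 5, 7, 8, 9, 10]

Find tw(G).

A width-4 tree decomposition is:
Bags: B1 = {1, 4, 9, 10, 12}  B2 = {1, 4, 7, 10, 12}  B3 = {1, 5, 9, 10, 12}  B4 = {1, 4, 6, 7, 10}  B5 = {1, 5, 8, 9, 12}  B6 = {1, 2, 4, 9, 10}  B7 = {1, 3, 4, 9, 12}  B8 = {2, 4, 9, 10, 11}
Tree: B1–B2, B1–B3, B2–B4, B3–B5, B1–B6, B1–B7, B6–B8
Every bag has size at most 5, so the width is 5 − 1 = 4 and tw(G) ≤ 4. Conversely, {1, 5, 8, 9, 12} is a clique of size 5, and the vertices of any clique must share a bag in every tree decomposition; so some bag has ≥ 5 vertices and tw(G) ≥ 4. Hence tw(G) = 4 exactly.

4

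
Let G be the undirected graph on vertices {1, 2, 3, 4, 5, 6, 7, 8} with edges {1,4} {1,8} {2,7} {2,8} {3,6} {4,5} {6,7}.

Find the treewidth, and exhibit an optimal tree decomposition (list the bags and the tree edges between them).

The largest bag has 2 vertices, giving width 1; this decomposition certifies tw(G) ≤ 1. Any graph with an edge has treewidth ≥ 1, and G has the edge 5–4. Therefore the treewidth is 1.

Treewidth 1.
Bags: B1 = {4, 5}  B2 = {1, 4}  B3 = {1, 8}  B4 = {2, 8}  B5 = {2, 7}  B6 = {6, 7}  B7 = {3, 6}
Tree: B1–B2, B2–B3, B3–B4, B4–B5, B5–B6, B6–B7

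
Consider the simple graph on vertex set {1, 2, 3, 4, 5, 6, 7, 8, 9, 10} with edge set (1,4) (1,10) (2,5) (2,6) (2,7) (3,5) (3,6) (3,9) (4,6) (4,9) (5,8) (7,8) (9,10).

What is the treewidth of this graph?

2

A width-2 tree decomposition is:
Bags: B1 = {1, 4, 10}  B2 = {4, 9, 10}  B3 = {4, 6, 9}  B4 = {3, 6, 9}  B5 = {2, 3, 6}  B6 = {2, 3, 5}  B7 = {2, 5, 7}  B8 = {5, 7, 8}
Tree: B1–B2, B2–B3, B3–B4, B4–B5, B5–B6, B6–B7, B7–B8
Each bag holds 3 vertices, so the decomposition has width 2, which upper-bounds the treewidth. For the lower bound, G contains the cycle 1–10–9–4–1, so G is not a forest; only forests have treewidth ≤ 1, hence tw(G) ≥ 2. Therefore the treewidth is 2.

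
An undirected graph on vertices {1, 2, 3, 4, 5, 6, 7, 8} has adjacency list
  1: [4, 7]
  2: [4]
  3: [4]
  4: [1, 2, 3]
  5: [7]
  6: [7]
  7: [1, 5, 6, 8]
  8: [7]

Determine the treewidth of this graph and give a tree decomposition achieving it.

Treewidth 1.
One optimal decomposition is:
Bags: B1 = {1, 7}  B2 = {5, 7}  B3 = {7, 8}  B4 = {6, 7}  B5 = {1, 4}  B6 = {2, 4}  B7 = {3, 4}
Tree: B1–B2, B1–B3, B2–B4, B1–B5, B5–B6, B6–B7

Every bag has size at most 2, so the width is 2 − 1 = 1 and tw(G) ≤ 1. Since G has at least one edge (e.g. 7–1), it is not an edgeless graph, so tw(G) ≥ 1. Combining the bounds, tw(G) = 1.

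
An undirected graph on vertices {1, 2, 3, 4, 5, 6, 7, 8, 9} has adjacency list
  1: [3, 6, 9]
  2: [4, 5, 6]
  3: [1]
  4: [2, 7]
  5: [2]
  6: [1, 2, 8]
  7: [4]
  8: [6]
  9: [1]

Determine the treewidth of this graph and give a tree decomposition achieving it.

Treewidth 1.
One such decomposition:
Bags: B1 = {1, 9}  B2 = {1, 6}  B3 = {6, 8}  B4 = {2, 6}  B5 = {2, 5}  B6 = {2, 4}  B7 = {4, 7}  B8 = {1, 3}
Tree: B1–B2, B2–B3, B2–B4, B4–B5, B5–B6, B6–B7, B2–B8

The largest bag has 2 vertices, giving width 1; this decomposition certifies tw(G) ≤ 1. G has an edge, so its treewidth is at least 1. The upper and lower bounds meet at 1, so that is the treewidth.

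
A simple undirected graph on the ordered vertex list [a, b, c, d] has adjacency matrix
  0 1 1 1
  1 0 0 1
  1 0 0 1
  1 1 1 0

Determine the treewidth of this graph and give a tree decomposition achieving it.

Treewidth 2.
One such decomposition:
Bags: B1 = {a, c, d}  B2 = {a, b, d}
Tree: B1–B2

Each bag holds 3 vertices, so the decomposition has width 2, which upper-bounds the treewidth. On the other hand G contains the 3-clique {a, c, d}. A clique must lie in a single bag of any decomposition, so no decomposition can have width below 2. The upper and lower bounds meet at 2, so that is the treewidth.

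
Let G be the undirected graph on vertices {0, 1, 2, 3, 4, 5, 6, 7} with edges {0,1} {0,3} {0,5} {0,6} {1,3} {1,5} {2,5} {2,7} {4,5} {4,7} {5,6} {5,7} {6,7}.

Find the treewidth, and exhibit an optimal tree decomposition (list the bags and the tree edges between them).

Every bag has size at most 3, so the width is 3 − 1 = 2 and tw(G) ≤ 2. Conversely, {0, 1, 3} is a clique of size 3, and the vertices of any clique must share a bag in every tree decomposition; so some bag has ≥ 3 vertices and tw(G) ≥ 2. Hence tw(G) = 2 exactly.

Treewidth 2.
One such decomposition:
Bags: B1 = {2, 5, 7}  B2 = {5, 6, 7}  B3 = {0, 5, 6}  B4 = {0, 1, 5}  B5 = {4, 5, 7}  B6 = {0, 1, 3}
Tree: B1–B2, B2–B3, B3–B4, B2–B5, B4–B6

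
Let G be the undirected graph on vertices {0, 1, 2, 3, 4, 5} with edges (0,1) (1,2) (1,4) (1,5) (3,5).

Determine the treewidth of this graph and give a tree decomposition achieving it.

The largest bag has 2 vertices, giving width 1; this decomposition certifies tw(G) ≤ 1. Since G has at least one edge (e.g. 1–2), it is not an edgeless graph, so tw(G) ≥ 1. Hence tw(G) = 1 exactly.

Treewidth 1.
Bags: B1 = {1, 2}  B2 = {1, 5}  B3 = {0, 1}  B4 = {3, 5}  B5 = {1, 4}
Tree: B1–B2, B1–B3, B2–B4, B3–B5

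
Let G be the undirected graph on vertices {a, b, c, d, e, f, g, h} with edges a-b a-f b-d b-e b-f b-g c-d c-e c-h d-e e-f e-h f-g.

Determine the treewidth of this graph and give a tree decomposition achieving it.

Every bag has size at most 3, so the width is 3 − 1 = 2 and tw(G) ≤ 2. Conversely, {c, e, h} is a clique of size 3, and the vertices of any clique must share a bag in every tree decomposition; so some bag has ≥ 3 vertices and tw(G) ≥ 2. Combining the bounds, tw(G) = 2.

Treewidth 2.
Bags: B1 = {b, d, e}  B2 = {b, e, f}  B3 = {c, d, e}  B4 = {c, e, h}  B5 = {a, b, f}  B6 = {b, f, g}
Tree: B1–B2, B1–B3, B3–B4, B2–B5, B5–B6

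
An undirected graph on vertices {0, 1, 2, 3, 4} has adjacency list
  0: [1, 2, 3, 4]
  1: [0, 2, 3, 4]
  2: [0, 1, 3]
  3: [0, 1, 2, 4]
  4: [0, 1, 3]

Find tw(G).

A width-3 tree decomposition is:
Bags: B1 = {0, 1, 3, 4}  B2 = {0, 1, 2, 3}
Tree: B1–B2
Every bag has size at most 4, so the width is 4 − 1 = 3 and tw(G) ≤ 3. For the lower bound, the 4 vertices {0, 1, 2, 3} are pairwise adjacent, and any tree decomposition puts a clique entirely inside one bag — forcing width ≥ 3. Therefore the treewidth is 3.

3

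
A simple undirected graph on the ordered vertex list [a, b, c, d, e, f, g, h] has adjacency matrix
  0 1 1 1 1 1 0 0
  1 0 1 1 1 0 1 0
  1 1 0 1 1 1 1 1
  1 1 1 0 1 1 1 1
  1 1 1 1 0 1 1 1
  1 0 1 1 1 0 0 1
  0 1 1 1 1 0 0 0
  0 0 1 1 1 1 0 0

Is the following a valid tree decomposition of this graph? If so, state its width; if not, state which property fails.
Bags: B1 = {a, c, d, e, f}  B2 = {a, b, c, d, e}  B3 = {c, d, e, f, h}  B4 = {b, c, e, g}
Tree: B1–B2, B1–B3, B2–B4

No — edge (d,g) lies in no bag.

A tree decomposition must satisfy three properties: every vertex lies in some bag; for every edge, both endpoints lie together in some bag; and for every vertex, the bags containing it form a connected subtree. Here edge (d,g) lies in no bag, so the decomposition is invalid.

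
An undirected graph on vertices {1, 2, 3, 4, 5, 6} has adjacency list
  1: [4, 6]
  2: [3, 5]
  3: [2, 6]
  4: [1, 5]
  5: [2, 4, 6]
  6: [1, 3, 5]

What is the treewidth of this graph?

2

A width-2 tree decomposition is:
Bags: B1 = {1, 4, 6}  B2 = {4, 5, 6}  B3 = {3, 5, 6}  B4 = {2, 3, 5}
Tree: B1–B2, B2–B3, B3–B4
The largest bag has 3 vertices, giving width 2; this decomposition certifies tw(G) ≤ 2. The edges 1–4–5–6–1 form a cycle, so G is not a tree and its treewidth is at least 2. The upper and lower bounds meet at 2, so that is the treewidth.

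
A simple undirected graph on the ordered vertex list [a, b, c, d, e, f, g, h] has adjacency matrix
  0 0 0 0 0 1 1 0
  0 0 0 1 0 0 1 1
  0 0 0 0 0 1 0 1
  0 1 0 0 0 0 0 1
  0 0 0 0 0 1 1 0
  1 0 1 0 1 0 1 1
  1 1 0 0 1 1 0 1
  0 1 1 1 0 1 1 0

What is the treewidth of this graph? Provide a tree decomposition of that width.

Treewidth 2.
One such decomposition:
Bags: B1 = {c, f, h}  B2 = {f, g, h}  B3 = {a, f, g}  B4 = {e, f, g}  B5 = {b, g, h}  B6 = {b, d, h}
Tree: B1–B2, B2–B3, B2–B4, B2–B5, B5–B6

Each bag holds 3 vertices, so the decomposition has width 2, which upper-bounds the treewidth. On the other hand G contains the 3-clique {b, d, h}. A clique must lie in a single bag of any decomposition, so no decomposition can have width below 2. Combining the bounds, tw(G) = 2.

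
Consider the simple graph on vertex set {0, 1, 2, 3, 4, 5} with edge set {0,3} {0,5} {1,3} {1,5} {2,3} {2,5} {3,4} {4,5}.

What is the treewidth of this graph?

A width-2 tree decomposition is:
Bags: B1 = {1, 3, 5}  B2 = {3, 4, 5}  B3 = {2, 3, 5}  B4 = {0, 3, 5}
Tree: B1–B2, B2–B3, B3–B4
Each bag holds 3 vertices, so the decomposition has width 2, which upper-bounds the treewidth. The edges 1–5–4–3–1 form a cycle, so G is not a tree and its treewidth is at least 2. Hence tw(G) = 2 exactly.

2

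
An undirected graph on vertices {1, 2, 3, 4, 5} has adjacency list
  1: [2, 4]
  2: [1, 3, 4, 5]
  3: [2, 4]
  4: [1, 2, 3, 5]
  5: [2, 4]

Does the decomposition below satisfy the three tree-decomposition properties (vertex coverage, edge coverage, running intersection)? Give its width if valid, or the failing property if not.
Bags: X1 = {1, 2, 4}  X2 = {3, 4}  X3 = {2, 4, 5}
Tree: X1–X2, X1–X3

No — edge (2,3) lies in no bag.

A tree decomposition must satisfy three properties: every vertex lies in some bag; for every edge, both endpoints lie together in some bag; and for every vertex, the bags containing it form a connected subtree. Here edge (2,3) lies in no bag, so the decomposition is invalid.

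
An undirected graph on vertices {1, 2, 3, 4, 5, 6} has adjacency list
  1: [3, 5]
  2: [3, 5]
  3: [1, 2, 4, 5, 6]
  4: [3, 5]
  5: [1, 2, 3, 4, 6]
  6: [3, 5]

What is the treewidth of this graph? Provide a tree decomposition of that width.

Every bag has size at most 3, so the width is 3 − 1 = 2 and tw(G) ≤ 2. Conversely, {1, 3, 5} is a clique of size 3, and the vertices of any clique must share a bag in every tree decomposition; so some bag has ≥ 3 vertices and tw(G) ≥ 2. Combining the bounds, tw(G) = 2.

Treewidth 2.
One optimal decomposition is:
Bags: B1 = {3, 5, 6}  B2 = {1, 3, 5}  B3 = {2, 3, 5}  B4 = {3, 4, 5}
Tree: B1–B2, B1–B3, B1–B4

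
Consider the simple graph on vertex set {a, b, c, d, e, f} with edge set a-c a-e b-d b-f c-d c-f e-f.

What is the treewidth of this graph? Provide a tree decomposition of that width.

Each bag holds 3 vertices, so the decomposition has width 2, which upper-bounds the treewidth. The edges b–d–c–f–b form a cycle, so G is not a tree and its treewidth is at least 2. Hence tw(G) = 2 exactly.

Treewidth 2.
One optimal decomposition is:
Bags: B1 = {b, d, f}  B2 = {c, d, f}  B3 = {c, e, f}  B4 = {a, c, e}
Tree: B1–B2, B2–B3, B3–B4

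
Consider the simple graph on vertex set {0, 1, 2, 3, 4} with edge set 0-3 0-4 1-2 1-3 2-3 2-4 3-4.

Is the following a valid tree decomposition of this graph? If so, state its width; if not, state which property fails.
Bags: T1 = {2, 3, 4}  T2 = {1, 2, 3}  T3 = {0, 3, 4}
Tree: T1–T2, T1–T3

Yes; width 2.

Checking the three conditions: (i) the bags cover all of {0, 1, 2, 3, 4}; (ii) for each edge, some bag contains both endpoints; (iii) the bags containing any fixed vertex form a subtree. All hold, so the decomposition is valid with width 3 − 1 = 2.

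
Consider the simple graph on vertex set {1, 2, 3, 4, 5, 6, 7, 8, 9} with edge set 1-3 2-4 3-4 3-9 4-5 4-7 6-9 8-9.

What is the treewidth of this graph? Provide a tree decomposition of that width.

Treewidth 1.
Bags: B1 = {3, 4}  B2 = {3, 9}  B3 = {1, 3}  B4 = {8, 9}  B5 = {2, 4}  B6 = {4, 7}  B7 = {4, 5}  B8 = {6, 9}
Tree: B1–B2, B2–B3, B2–B4, B1–B5, B1–B6, B1–B7, B4–B8

The largest bag has 2 vertices, giving width 1; this decomposition certifies tw(G) ≤ 1. Since G has at least one edge (e.g. 3–4), it is not an edgeless graph, so tw(G) ≥ 1. Combining the bounds, tw(G) = 1.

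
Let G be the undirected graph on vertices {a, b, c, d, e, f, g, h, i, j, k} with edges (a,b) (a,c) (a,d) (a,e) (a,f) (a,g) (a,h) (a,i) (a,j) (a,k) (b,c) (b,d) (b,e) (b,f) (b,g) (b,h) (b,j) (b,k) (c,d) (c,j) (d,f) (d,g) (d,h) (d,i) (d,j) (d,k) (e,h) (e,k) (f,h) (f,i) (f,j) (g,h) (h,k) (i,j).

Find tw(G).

4

A width-4 tree decomposition is:
Bags: B1 = {a, b, d, f, h}  B2 = {a, b, d, h, k}  B3 = {a, b, d, f, j}  B4 = {a, b, c, d, j}  B5 = {a, b, d, g, h}  B6 = {a, d, f, i, j}  B7 = {a, b, e, h, k}
Tree: B1–B2, B1–B3, B3–B4, B1–B5, B3–B6, B2–B7
The largest bag has 5 vertices, giving width 4; this decomposition certifies tw(G) ≤ 4. For the lower bound, the 5 vertices {a, b, c, d, j} are pairwise adjacent, and any tree decomposition puts a clique entirely inside one bag — forcing width ≥ 4. Hence tw(G) = 4 exactly.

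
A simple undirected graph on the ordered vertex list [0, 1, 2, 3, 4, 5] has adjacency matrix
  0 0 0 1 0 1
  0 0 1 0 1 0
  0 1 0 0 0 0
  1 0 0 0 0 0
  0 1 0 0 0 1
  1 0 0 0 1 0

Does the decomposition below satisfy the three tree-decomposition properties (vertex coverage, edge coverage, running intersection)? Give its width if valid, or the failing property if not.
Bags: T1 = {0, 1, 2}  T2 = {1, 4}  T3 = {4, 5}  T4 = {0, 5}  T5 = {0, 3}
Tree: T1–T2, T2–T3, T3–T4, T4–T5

A tree decomposition must satisfy three properties: every vertex lies in some bag; for every edge, both endpoints lie together in some bag; and for every vertex, the bags containing it form a connected subtree. Here bags containing vertex 0 are not connected in the tree, so the decomposition is invalid.

No — bags containing vertex 0 are not connected in the tree.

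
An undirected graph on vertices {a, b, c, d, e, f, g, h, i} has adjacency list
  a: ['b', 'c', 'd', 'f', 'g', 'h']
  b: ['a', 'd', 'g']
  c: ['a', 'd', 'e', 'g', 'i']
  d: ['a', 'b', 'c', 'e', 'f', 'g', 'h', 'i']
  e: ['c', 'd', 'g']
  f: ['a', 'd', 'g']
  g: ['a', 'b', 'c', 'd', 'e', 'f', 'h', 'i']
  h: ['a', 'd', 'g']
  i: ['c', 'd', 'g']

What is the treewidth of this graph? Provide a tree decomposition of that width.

Treewidth 3.
One optimal decomposition is:
Bags: B1 = {a, d, f, g}  B2 = {a, c, d, g}  B3 = {c, d, e, g}  B4 = {a, d, g, h}  B5 = {c, d, g, i}  B6 = {a, b, d, g}
Tree: B1–B2, B2–B3, B1–B4, B2–B5, B1–B6

Every bag has size at most 4, so the width is 4 − 1 = 3 and tw(G) ≤ 3. On the other hand G contains the 4-clique {c, d, e, g}. A clique must lie in a single bag of any decomposition, so no decomposition can have width below 3. Hence tw(G) = 3 exactly.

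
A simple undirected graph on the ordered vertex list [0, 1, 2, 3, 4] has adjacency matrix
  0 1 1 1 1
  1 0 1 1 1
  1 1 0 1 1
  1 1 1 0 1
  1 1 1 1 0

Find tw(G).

4

A width-4 tree decomposition is:
Bags: B1 = {0, 1, 2, 3, 4}
Tree: (single bag)
With just one bag of size 5, the width is 5 − 1 = 4, so tw(G) ≤ 4. Conversely, {0, 1, 2, 3, 4} is a clique of size 5, and the vertices of any clique must share a bag in every tree decomposition; so some bag has ≥ 5 vertices and tw(G) ≥ 4. The upper and lower bounds meet at 4, so that is the treewidth.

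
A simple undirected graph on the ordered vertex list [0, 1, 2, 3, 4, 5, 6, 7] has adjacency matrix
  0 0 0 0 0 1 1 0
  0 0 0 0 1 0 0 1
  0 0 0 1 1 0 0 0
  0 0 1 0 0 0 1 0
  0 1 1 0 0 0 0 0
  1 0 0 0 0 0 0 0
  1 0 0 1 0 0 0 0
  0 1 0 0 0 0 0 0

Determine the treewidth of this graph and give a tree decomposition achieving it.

Treewidth 1.
One such decomposition:
Bags: B1 = {1, 7}  B2 = {1, 4}  B3 = {2, 4}  B4 = {2, 3}  B5 = {3, 6}  B6 = {0, 6}  B7 = {0, 5}
Tree: B1–B2, B2–B3, B3–B4, B4–B5, B5–B6, B6–B7

Each bag holds 2 vertices, so the decomposition has width 1, which upper-bounds the treewidth. Since G has at least one edge (e.g. 7–1), it is not an edgeless graph, so tw(G) ≥ 1. Hence tw(G) = 1 exactly.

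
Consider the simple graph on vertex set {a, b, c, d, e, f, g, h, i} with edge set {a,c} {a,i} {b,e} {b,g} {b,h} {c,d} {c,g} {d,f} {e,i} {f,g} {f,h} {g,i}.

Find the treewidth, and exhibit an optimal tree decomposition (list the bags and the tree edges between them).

Every bag has size at most 4, so the width is 4 − 1 = 3 and tw(G) ≤ 3. For the lower bound: the 4 vertex sets {b,e,h}, {i}, {g}, {a,c,d,f} are disjoint, each induces a connected subgraph, and every pair is joined by at least one edge of G. Contracting each set to a single vertex therefore yields K_{4} as a minor, and since treewidth is minor-monotone, tw(G) ≥ tw(K_{4}) = 3. Combining the bounds, tw(G) = 3.

Treewidth 3.
One optimal decomposition is:
Bags: B1 = {b, e, h, i}  B2 = {b, g, h, i}  B3 = {f, g, h, i}  B4 = {a, f, g, i}  B5 = {a, c, f, g}  B6 = {a, c, d, f}
Tree: B1–B2, B2–B3, B3–B4, B4–B5, B5–B6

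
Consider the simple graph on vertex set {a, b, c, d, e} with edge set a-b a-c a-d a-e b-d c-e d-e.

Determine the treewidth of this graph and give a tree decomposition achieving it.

Treewidth 2.
Bags: B1 = {a, d, e}  B2 = {a, b, d}  B3 = {a, c, e}
Tree: B1–B2, B1–B3

Each bag holds 3 vertices, so the decomposition has width 2, which upper-bounds the treewidth. Conversely, {a, d, e} is a clique of size 3, and the vertices of any clique must share a bag in every tree decomposition; so some bag has ≥ 3 vertices and tw(G) ≥ 2. The upper and lower bounds meet at 2, so that is the treewidth.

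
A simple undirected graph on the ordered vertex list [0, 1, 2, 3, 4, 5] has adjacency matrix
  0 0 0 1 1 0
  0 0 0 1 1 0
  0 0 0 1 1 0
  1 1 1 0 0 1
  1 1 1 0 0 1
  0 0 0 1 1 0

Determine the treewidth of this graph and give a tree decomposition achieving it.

The largest bag has 3 vertices, giving width 2; this decomposition certifies tw(G) ≤ 2. For the lower bound, G contains the cycle 5–3–0–4–5, so G is not a forest; only forests have treewidth ≤ 1, hence tw(G) ≥ 2. Therefore the treewidth is 2.

Treewidth 2.
Bags: B1 = {3, 4, 5}  B2 = {0, 3, 4}  B3 = {1, 3, 4}  B4 = {2, 3, 4}
Tree: B1–B2, B2–B3, B3–B4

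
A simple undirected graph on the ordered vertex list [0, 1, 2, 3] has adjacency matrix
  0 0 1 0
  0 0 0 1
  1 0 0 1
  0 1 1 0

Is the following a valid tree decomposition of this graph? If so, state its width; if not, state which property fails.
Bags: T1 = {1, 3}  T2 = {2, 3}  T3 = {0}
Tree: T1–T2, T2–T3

No — edge (2,0) lies in no bag.

A tree decomposition must satisfy three properties: every vertex lies in some bag; for every edge, both endpoints lie together in some bag; and for every vertex, the bags containing it form a connected subtree. Here edge (2,0) lies in no bag, so the decomposition is invalid.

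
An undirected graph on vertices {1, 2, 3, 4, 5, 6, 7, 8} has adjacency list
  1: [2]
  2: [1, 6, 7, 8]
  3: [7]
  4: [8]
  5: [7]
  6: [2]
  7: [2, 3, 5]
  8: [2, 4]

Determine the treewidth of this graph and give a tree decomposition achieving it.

Every bag has size at most 2, so the width is 2 − 1 = 1 and tw(G) ≤ 1. Any graph with an edge has treewidth ≥ 1, and G has the edge 1–2. Combining the bounds, tw(G) = 1.

Treewidth 1.
Bags: B1 = {1, 2}  B2 = {2, 6}  B3 = {2, 7}  B4 = {2, 8}  B5 = {4, 8}  B6 = {3, 7}  B7 = {5, 7}
Tree: B1–B2, B1–B3, B1–B4, B4–B5, B3–B6, B6–B7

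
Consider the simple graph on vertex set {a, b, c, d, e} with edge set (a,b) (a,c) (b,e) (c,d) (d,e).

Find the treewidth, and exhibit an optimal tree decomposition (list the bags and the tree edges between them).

Treewidth 2.
Bags: B1 = {a, b, c}  B2 = {b, c, d}  B3 = {b, d, e}
Tree: B1–B2, B2–B3

The largest bag has 3 vertices, giving width 2; this decomposition certifies tw(G) ≤ 2. Since b–a–c–d–e–b is a cycle in G, G is not acyclic. Forests are exactly the graphs of treewidth ≤ 1, so tw(G) ≥ 2. Hence tw(G) = 2 exactly.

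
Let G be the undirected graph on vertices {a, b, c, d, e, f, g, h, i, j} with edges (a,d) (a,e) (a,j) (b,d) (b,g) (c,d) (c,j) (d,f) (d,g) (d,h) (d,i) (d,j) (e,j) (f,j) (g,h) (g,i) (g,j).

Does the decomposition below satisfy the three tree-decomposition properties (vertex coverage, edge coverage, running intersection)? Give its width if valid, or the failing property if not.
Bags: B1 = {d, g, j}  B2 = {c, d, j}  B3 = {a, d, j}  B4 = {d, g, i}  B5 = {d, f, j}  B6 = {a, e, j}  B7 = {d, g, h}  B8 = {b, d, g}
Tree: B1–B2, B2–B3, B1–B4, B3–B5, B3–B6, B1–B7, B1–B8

Yes; width 2.

Vertex coverage: the bags together contain {a, b, c, d, e, f, g, h, i, j}, the full vertex set. Edge coverage: each edge of G has both endpoints in at least one bag. Running intersection: for every vertex, the bags containing it form a connected subtree. All three properties hold, so this is a valid tree decomposition of width max|bag| − 1 = 2, and hence tw(G) ≤ 2.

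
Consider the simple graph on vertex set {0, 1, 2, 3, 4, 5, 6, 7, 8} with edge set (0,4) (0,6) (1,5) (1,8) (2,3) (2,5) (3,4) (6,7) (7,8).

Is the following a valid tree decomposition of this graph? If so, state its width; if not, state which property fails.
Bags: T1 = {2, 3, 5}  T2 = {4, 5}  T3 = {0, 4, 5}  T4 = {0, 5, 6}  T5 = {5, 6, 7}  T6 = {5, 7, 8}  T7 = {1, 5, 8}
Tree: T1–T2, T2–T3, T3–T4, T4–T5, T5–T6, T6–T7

A tree decomposition must satisfy three properties: every vertex lies in some bag; for every edge, both endpoints lie together in some bag; and for every vertex, the bags containing it form a connected subtree. Here edge (3,4) lies in no bag, so the decomposition is invalid.

No — edge (3,4) lies in no bag.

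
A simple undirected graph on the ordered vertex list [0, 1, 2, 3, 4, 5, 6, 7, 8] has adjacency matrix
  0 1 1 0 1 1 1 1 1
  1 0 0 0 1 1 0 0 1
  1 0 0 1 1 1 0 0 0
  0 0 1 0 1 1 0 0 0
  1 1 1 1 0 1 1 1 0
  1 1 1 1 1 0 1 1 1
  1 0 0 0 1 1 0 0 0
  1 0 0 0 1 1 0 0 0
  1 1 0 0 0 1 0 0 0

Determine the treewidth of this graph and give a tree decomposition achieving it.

Every bag has size at most 4, so the width is 4 − 1 = 3 and tw(G) ≤ 3. On the other hand G contains the 4-clique {0, 1, 5, 8}. A clique must lie in a single bag of any decomposition, so no decomposition can have width below 3. Hence tw(G) = 3 exactly.

Treewidth 3.
Bags: B1 = {0, 1, 4, 5}  B2 = {0, 4, 5, 6}  B3 = {0, 2, 4, 5}  B4 = {2, 3, 4, 5}  B5 = {0, 4, 5, 7}  B6 = {0, 1, 5, 8}
Tree: B1–B2, B1–B3, B3–B4, B3–B5, B1–B6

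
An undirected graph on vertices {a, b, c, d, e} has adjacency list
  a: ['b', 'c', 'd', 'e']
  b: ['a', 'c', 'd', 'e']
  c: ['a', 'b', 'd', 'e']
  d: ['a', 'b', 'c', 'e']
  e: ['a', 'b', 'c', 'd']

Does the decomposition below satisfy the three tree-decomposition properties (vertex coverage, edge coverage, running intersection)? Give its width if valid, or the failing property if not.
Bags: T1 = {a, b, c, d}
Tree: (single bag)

A tree decomposition must satisfy three properties: every vertex lies in some bag; for every edge, both endpoints lie together in some bag; and for every vertex, the bags containing it form a connected subtree. Here vertex e appears in no bag, so the decomposition is invalid.

No — vertex e appears in no bag.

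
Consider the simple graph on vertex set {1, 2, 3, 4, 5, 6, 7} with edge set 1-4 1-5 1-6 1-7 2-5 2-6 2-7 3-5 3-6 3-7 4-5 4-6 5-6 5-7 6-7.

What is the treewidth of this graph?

A width-3 tree decomposition is:
Bags: B1 = {3, 5, 6, 7}  B2 = {1, 5, 6, 7}  B3 = {2, 5, 6, 7}  B4 = {1, 4, 5, 6}
Tree: B1–B2, B1–B3, B2–B4
The largest bag has 4 vertices, giving width 3; this decomposition certifies tw(G) ≤ 3. On the other hand G contains the 4-clique {1, 4, 5, 6}. A clique must lie in a single bag of any decomposition, so no decomposition can have width below 3. Hence tw(G) = 3 exactly.

3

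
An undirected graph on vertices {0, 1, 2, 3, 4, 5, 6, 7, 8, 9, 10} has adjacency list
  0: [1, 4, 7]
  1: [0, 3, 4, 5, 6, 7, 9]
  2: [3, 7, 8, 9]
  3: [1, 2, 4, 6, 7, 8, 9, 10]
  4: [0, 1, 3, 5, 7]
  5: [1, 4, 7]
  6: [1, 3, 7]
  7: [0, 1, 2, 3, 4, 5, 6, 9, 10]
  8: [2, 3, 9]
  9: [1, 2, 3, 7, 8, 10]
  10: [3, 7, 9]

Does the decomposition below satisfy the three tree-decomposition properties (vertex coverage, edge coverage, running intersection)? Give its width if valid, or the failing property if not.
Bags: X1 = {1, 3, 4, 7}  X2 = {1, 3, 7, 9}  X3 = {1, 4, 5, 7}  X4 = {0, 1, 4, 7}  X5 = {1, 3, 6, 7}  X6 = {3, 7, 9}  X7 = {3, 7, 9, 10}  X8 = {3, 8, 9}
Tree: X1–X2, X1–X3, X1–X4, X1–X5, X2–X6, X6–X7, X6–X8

A tree decomposition must satisfy three properties: every vertex lies in some bag; for every edge, both endpoints lie together in some bag; and for every vertex, the bags containing it form a connected subtree. Here vertex 2 appears in no bag, so the decomposition is invalid.

No — vertex 2 appears in no bag.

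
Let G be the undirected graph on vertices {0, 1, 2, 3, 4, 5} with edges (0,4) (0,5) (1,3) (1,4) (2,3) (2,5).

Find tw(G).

A width-2 tree decomposition is:
Bags: B1 = {1, 2, 3}  B2 = {1, 2, 4}  B3 = {0, 2, 4}  B4 = {0, 2, 5}
Tree: B1–B2, B2–B3, B3–B4
Each bag holds 3 vertices, so the decomposition has width 2, which upper-bounds the treewidth. For the lower bound, G contains the cycle 2–3–1–4–0–5–2, so G is not a forest; only forests have treewidth ≤ 1, hence tw(G) ≥ 2. The upper and lower bounds meet at 2, so that is the treewidth.

2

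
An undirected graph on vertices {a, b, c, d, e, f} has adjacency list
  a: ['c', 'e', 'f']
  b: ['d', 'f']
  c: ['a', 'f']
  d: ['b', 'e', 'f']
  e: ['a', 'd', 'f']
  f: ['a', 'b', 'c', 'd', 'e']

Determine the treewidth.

A width-2 tree decomposition is:
Bags: B1 = {d, e, f}  B2 = {a, e, f}  B3 = {b, d, f}  B4 = {a, c, f}
Tree: B1–B2, B1–B3, B2–B4
Every bag has size at most 3, so the width is 3 − 1 = 2 and tw(G) ≤ 2. Conversely, {d, e, f} is a clique of size 3, and the vertices of any clique must share a bag in every tree decomposition; so some bag has ≥ 3 vertices and tw(G) ≥ 2. The upper and lower bounds meet at 2, so that is the treewidth.

2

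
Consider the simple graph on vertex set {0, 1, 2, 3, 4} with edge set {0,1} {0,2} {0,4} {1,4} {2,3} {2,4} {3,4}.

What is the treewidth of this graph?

2

A width-2 tree decomposition is:
Bags: B1 = {2, 3, 4}  B2 = {0, 2, 4}  B3 = {0, 1, 4}
Tree: B1–B2, B2–B3
Each bag holds 3 vertices, so the decomposition has width 2, which upper-bounds the treewidth. On the other hand G contains the 3-clique {0, 1, 4}. A clique must lie in a single bag of any decomposition, so no decomposition can have width below 2. Combining the bounds, tw(G) = 2.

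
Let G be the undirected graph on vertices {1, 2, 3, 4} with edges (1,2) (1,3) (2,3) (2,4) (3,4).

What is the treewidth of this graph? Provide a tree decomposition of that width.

Treewidth 2.
One optimal decomposition is:
Bags: B1 = {2, 3, 4}  B2 = {1, 2, 3}
Tree: B1–B2

The largest bag has 3 vertices, giving width 2; this decomposition certifies tw(G) ≤ 2. For the lower bound, the 3 vertices {1, 2, 3} are pairwise adjacent, and any tree decomposition puts a clique entirely inside one bag — forcing width ≥ 2. The upper and lower bounds meet at 2, so that is the treewidth.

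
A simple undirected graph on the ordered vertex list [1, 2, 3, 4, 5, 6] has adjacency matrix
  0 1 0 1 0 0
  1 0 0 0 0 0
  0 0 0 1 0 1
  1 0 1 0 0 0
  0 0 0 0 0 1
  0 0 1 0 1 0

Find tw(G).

1

A width-1 tree decomposition is:
Bags: B1 = {1, 2}  B2 = {1, 4}  B3 = {3, 4}  B4 = {3, 6}  B5 = {5, 6}
Tree: B1–B2, B2–B3, B3–B4, B4–B5
The largest bag has 2 vertices, giving width 1; this decomposition certifies tw(G) ≤ 1. Since G has at least one edge (e.g. 2–1), it is not an edgeless graph, so tw(G) ≥ 1. Hence tw(G) = 1 exactly.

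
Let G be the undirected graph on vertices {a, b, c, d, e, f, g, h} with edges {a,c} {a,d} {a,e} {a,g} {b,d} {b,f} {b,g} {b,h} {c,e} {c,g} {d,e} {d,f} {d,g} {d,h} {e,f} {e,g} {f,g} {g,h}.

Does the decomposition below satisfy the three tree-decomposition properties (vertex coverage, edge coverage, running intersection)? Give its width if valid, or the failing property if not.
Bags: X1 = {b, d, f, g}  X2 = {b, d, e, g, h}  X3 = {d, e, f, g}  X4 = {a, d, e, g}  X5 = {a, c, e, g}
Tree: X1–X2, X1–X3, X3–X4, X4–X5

A tree decomposition must satisfy three properties: every vertex lies in some bag; for every edge, both endpoints lie together in some bag; and for every vertex, the bags containing it form a connected subtree. Here bags containing vertex e are not connected in the tree, so the decomposition is invalid.

No — bags containing vertex e are not connected in the tree.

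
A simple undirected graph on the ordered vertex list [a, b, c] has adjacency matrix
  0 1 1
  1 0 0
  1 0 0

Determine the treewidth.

A width-1 tree decomposition is:
Bags: B1 = {a, b}  B2 = {a, c}
Tree: B1–B2
Every bag has size at most 2, so the width is 2 − 1 = 1 and tw(G) ≤ 1. G has an edge, so its treewidth is at least 1. Therefore the treewidth is 1.

1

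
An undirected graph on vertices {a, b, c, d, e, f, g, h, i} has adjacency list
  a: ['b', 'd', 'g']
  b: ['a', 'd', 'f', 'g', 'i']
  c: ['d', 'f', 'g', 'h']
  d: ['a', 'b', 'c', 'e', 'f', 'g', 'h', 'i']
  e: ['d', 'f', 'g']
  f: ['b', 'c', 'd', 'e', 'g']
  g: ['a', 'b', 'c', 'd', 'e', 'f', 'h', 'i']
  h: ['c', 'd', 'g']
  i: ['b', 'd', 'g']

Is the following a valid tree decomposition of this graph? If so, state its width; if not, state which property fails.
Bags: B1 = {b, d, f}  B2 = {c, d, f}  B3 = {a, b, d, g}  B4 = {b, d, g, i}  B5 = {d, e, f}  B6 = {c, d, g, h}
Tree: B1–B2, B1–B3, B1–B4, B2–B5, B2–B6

No — edge (g,f) lies in no bag.

A tree decomposition must satisfy three properties: every vertex lies in some bag; for every edge, both endpoints lie together in some bag; and for every vertex, the bags containing it form a connected subtree. Here edge (g,f) lies in no bag, so the decomposition is invalid.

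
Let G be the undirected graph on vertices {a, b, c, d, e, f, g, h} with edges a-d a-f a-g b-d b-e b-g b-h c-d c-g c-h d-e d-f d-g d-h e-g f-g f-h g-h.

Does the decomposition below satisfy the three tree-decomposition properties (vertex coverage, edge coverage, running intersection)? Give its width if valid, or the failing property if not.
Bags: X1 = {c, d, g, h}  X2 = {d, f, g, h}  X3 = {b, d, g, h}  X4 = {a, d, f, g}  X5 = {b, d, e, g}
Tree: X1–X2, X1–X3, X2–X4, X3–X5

Vertex coverage: the bags together contain {a, b, c, d, e, f, g, h}, the full vertex set. Edge coverage: each edge of G has both endpoints in at least one bag. Running intersection: for every vertex, the bags containing it form a connected subtree. All three properties hold, so this is a valid tree decomposition of width max|bag| − 1 = 3, and hence tw(G) ≤ 3.

Yes; width 3.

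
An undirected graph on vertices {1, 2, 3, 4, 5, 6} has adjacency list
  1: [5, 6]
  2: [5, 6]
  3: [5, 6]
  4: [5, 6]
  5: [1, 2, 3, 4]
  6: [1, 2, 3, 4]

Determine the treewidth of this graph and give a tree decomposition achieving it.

Treewidth 2.
One optimal decomposition is:
Bags: B1 = {1, 5, 6}  B2 = {3, 5, 6}  B3 = {2, 5, 6}  B4 = {4, 5, 6}
Tree: B1–B2, B2–B3, B3–B4

Every bag has size at most 3, so the width is 3 − 1 = 2 and tw(G) ≤ 2. For the lower bound, G contains the cycle 1–6–3–5–1, so G is not a forest; only forests have treewidth ≤ 1, hence tw(G) ≥ 2. Combining the bounds, tw(G) = 2.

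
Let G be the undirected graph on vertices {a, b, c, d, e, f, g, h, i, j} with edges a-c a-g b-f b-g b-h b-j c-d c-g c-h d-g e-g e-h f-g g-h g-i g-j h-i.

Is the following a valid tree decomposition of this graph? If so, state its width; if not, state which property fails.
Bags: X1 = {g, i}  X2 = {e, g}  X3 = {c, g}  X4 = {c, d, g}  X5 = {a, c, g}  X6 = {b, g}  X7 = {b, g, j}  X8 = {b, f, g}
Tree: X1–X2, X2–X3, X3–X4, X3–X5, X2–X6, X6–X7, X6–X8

No — vertex h appears in no bag.

A tree decomposition must satisfy three properties: every vertex lies in some bag; for every edge, both endpoints lie together in some bag; and for every vertex, the bags containing it form a connected subtree. Here vertex h appears in no bag, so the decomposition is invalid.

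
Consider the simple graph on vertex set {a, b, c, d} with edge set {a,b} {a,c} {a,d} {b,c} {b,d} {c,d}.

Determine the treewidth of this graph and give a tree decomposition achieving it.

A single bag containing all 4 vertices is trivially a valid decomposition of width 3. On the other hand G contains the 4-clique {a, b, c, d}. A clique must lie in a single bag of any decomposition, so no decomposition can have width below 3. Combining the bounds, tw(G) = 3.

Treewidth 3.
Bags: B1 = {a, b, c, d}
Tree: (single bag)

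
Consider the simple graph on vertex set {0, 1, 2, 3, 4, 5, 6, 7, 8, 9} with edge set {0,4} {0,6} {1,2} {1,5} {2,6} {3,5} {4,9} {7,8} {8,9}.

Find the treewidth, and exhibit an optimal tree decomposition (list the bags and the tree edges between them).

Treewidth 1.
Bags: B1 = {7, 8}  B2 = {8, 9}  B3 = {4, 9}  B4 = {0, 4}  B5 = {0, 6}  B6 = {2, 6}  B7 = {1, 2}  B8 = {1, 5}  B9 = {3, 5}
Tree: B1–B2, B2–B3, B3–B4, B4–B5, B5–B6, B6–B7, B7–B8, B8–B9

The largest bag has 2 vertices, giving width 1; this decomposition certifies tw(G) ≤ 1. Since G has at least one edge (e.g. 7–8), it is not an edgeless graph, so tw(G) ≥ 1. Combining the bounds, tw(G) = 1.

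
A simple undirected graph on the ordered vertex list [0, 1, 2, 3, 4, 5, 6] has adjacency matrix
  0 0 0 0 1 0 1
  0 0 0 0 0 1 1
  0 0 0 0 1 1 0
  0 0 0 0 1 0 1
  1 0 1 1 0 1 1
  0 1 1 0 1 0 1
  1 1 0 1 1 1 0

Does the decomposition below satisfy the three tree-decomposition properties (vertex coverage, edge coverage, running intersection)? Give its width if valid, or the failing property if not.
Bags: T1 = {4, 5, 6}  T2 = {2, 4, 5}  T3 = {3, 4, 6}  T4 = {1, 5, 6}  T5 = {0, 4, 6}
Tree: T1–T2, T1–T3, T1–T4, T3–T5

Yes; width 2.

Checking the three conditions: (i) the bags cover all of {0, 1, 2, 3, 4, 5, 6}; (ii) for each edge, some bag contains both endpoints; (iii) the bags containing any fixed vertex form a subtree. All hold, so the decomposition is valid with width 3 − 1 = 2.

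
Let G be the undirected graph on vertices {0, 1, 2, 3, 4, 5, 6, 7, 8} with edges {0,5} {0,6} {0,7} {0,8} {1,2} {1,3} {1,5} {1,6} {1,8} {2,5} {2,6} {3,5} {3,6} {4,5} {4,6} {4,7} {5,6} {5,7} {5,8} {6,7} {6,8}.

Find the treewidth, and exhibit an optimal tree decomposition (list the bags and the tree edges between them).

The largest bag has 4 vertices, giving width 3; this decomposition certifies tw(G) ≤ 3. Conversely, {0, 5, 6, 8} is a clique of size 4, and the vertices of any clique must share a bag in every tree decomposition; so some bag has ≥ 4 vertices and tw(G) ≥ 3. Therefore the treewidth is 3.

Treewidth 3.
One optimal decomposition is:
Bags: B1 = {0, 5, 6, 8}  B2 = {1, 5, 6, 8}  B3 = {0, 5, 6, 7}  B4 = {4, 5, 6, 7}  B5 = {1, 3, 5, 6}  B6 = {1, 2, 5, 6}
Tree: B1–B2, B1–B3, B3–B4, B2–B5, B5–B6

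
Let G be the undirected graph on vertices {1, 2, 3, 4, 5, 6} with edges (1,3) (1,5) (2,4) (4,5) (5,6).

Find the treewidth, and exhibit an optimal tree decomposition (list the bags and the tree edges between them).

Treewidth 1.
One such decomposition:
Bags: B1 = {4, 5}  B2 = {1, 5}  B3 = {2, 4}  B4 = {5, 6}  B5 = {1, 3}
Tree: B1–B2, B1–B3, B2–B4, B2–B5

The largest bag has 2 vertices, giving width 1; this decomposition certifies tw(G) ≤ 1. Since G has at least one edge (e.g. 4–5), it is not an edgeless graph, so tw(G) ≥ 1. The upper and lower bounds meet at 1, so that is the treewidth.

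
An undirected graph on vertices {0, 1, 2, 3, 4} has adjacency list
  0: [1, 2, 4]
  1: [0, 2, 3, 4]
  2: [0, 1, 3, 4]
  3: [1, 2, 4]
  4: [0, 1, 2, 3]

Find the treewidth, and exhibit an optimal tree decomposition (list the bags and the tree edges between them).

Every bag has size at most 4, so the width is 4 − 1 = 3 and tw(G) ≤ 3. Conversely, {0, 1, 2, 4} is a clique of size 4, and the vertices of any clique must share a bag in every tree decomposition; so some bag has ≥ 4 vertices and tw(G) ≥ 3. Combining the bounds, tw(G) = 3.

Treewidth 3.
One such decomposition:
Bags: B1 = {1, 2, 3, 4}  B2 = {0, 1, 2, 4}
Tree: B1–B2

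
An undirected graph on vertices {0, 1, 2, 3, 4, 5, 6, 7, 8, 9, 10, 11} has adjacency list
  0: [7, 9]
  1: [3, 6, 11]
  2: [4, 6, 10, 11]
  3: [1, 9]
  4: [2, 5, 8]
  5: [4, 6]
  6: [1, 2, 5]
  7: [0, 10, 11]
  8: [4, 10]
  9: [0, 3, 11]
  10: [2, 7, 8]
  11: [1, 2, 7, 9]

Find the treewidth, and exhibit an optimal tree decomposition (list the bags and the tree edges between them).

Each bag holds 4 vertices, so the decomposition has width 3, which upper-bounds the treewidth. For the lower bound: the 4 vertex sets {4,5,8}, {10}, {2}, {1,6,7,11} are disjoint, each induces a connected subgraph, and every pair is joined by at least one edge of G. Contracting each set to a single vertex therefore yields K_{4} as a minor, and since treewidth is minor-monotone, tw(G) ≥ tw(K_{4}) = 3. The upper and lower bounds meet at 3, so that is the treewidth.

Treewidth 3.
One such decomposition:
Bags: B1 = {4, 5, 8, 10}  B2 = {2, 4, 5, 10}  B3 = {2, 5, 6, 10}  B4 = {2, 6, 7, 10}  B5 = {2, 6, 7, 11}  B6 = {1, 6, 7, 11}  B7 = {0, 1, 7, 11}  B8 = {0, 1, 9, 11}  B9 = {0, 1, 3, 9}
Tree: B1–B2, B2–B3, B3–B4, B4–B5, B5–B6, B6–B7, B7–B8, B8–B9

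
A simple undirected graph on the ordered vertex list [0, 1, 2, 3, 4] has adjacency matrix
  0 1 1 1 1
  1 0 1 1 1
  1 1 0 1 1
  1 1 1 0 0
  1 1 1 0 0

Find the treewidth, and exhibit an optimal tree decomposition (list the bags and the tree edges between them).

Treewidth 3.
One such decomposition:
Bags: B1 = {0, 1, 2, 4}  B2 = {0, 1, 2, 3}
Tree: B1–B2

Each bag holds 4 vertices, so the decomposition has width 3, which upper-bounds the treewidth. Conversely, {0, 1, 2, 3} is a clique of size 4, and the vertices of any clique must share a bag in every tree decomposition; so some bag has ≥ 4 vertices and tw(G) ≥ 3. Combining the bounds, tw(G) = 3.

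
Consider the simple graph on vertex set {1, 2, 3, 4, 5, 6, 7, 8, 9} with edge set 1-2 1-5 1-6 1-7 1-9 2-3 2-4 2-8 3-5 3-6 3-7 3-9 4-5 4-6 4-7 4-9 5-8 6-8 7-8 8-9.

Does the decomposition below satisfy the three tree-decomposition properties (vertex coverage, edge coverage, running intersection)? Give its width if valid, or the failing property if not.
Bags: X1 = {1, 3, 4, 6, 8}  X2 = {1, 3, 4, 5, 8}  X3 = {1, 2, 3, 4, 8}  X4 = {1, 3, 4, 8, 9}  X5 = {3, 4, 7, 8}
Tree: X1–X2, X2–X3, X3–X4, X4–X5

No — edge (1,7) lies in no bag.

A tree decomposition must satisfy three properties: every vertex lies in some bag; for every edge, both endpoints lie together in some bag; and for every vertex, the bags containing it form a connected subtree. Here edge (1,7) lies in no bag, so the decomposition is invalid.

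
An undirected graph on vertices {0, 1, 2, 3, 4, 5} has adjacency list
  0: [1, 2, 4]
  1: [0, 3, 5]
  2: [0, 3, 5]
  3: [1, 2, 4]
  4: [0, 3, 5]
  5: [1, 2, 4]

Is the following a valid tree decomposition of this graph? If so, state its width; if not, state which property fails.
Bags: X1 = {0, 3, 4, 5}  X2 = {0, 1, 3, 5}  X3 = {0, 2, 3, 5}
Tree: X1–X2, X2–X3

Yes; width 3.

Checking the three conditions: (i) the bags cover all of {0, 1, 2, 3, 4, 5}; (ii) for each edge, some bag contains both endpoints; (iii) the bags containing any fixed vertex form a subtree. All hold, so the decomposition is valid with width 4 − 1 = 3.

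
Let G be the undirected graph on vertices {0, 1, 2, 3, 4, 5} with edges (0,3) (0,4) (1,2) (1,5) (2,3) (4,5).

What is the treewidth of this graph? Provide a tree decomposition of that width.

Every bag has size at most 3, so the width is 3 − 1 = 2 and tw(G) ≤ 2. The edges 4–5–1–2–3–0–4 form a cycle, so G is not a tree and its treewidth is at least 2. The upper and lower bounds meet at 2, so that is the treewidth.

Treewidth 2.
One optimal decomposition is:
Bags: B1 = {1, 4, 5}  B2 = {1, 2, 4}  B3 = {2, 3, 4}  B4 = {0, 3, 4}
Tree: B1–B2, B2–B3, B3–B4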